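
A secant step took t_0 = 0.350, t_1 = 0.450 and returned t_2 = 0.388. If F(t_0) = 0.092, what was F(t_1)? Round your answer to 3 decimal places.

-0.150

The secant line through (0.350, 0.092) and (0.450, F(t_1)) crosses zero at t_2 = 0.388.
So (0.350, 0.092), (0.450, F(t_1)), (0.388, 0) are collinear:
F(t_1) = 0.092 · (0.450 − 0.388) / (0.350 − 0.388) = 0.092 · (0.06200)/(-0.03800) = -0.15011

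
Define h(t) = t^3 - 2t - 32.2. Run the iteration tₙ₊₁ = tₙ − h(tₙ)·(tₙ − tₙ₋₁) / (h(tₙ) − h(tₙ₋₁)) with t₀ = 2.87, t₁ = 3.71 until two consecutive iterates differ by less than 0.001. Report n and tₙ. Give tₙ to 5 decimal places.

n = 5, tₙ = 3.39067

h(2.87) = -14.3000970, h(3.71) = 11.4448110
t₂ = 3.7100000 − 11.4448110·(0.8400000)/(25.7449080) = 3.3365809;  |Δ| = 0.3734191
h(3.3365809) = -1.7277681
t₃ = 3.3365809 − (-1.7277681)·(-0.3734191)/(-13.1725791) = 3.3855600;  |Δ| = 0.0489791
h(3.3855600) = -0.1657750
t₄ = 3.3855600 − (-0.1657750)·(0.0489791)/(1.5619931) = 3.3907582;  |Δ| = 0.0051982
h(3.3907582) = 0.0028480
t₅ = 3.3907582 − 0.0028480·(0.0051982)/(0.1686230) = 3.3906704;  |Δ| = 0.0000878
|t₅ − t₄| = 0.0000878 < 0.001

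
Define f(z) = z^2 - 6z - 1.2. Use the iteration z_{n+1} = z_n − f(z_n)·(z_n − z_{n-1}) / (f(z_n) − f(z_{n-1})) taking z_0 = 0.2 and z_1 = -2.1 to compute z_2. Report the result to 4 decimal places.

-0.0987

f(0.2) = -2.360000, f(-2.1) = 15.810000
z_2 = -2.100000 − 15.810000·(-2.100000 − 0.200000) / (15.810000 − (-2.360000)) = -2.100000 − (-36.363000)/(18.170000) = -0.098734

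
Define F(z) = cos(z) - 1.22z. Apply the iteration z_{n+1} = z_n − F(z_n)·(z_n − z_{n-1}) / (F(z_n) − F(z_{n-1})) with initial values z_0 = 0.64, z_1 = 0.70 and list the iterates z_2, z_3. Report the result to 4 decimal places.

F(0.64) = 0.021296, F(0.70) = -0.089158
z_2 = 0.700000 − (-0.089158)·(0.700000 − 0.640000) / (-0.089158 − 0.021296) = 0.700000 − (-0.005349)/(-0.110454) = 0.651568
F(0.651568) = 0.000221
z_3 = 0.651568 − 0.000221·(0.651568 − 0.700000) / (0.000221 − (-0.089158)) = 0.651568 − (-0.000011)/(0.089378) = 0.651688

0.6516, 0.6517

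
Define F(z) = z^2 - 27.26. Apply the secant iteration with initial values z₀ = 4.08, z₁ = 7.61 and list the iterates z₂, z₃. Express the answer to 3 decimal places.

F(4.08) = -10.61360, F(7.61) = 30.65210
z₂ = 7.61000 − 30.65210·(7.61000 − 4.08000) / (30.65210 − (-10.61360)) = 7.61000 − (108.20191)/(41.26570) = 4.98792
F(4.98792) = -2.38064
z₃ = 4.98792 − (-2.38064)·(4.98792 − 7.61000) / (-2.38064 − 30.65210) = 4.98792 − (6.24223)/(-33.03274) = 5.17689

4.988, 5.177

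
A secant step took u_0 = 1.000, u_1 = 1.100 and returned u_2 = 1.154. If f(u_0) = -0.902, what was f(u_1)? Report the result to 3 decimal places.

The secant line through (1.000, -0.902) and (1.100, f(u_1)) crosses zero at u_2 = 1.154.
So (1.000, -0.902), (1.100, f(u_1)), (1.154, 0) are collinear:
f(u_1) = -0.902 · (1.100 − 1.154) / (1.000 − 1.154) = -0.902 · (-0.05400)/(-0.15400) = -0.31629

-0.316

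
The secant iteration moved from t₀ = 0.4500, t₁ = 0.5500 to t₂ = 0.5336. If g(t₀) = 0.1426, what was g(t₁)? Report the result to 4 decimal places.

-0.0280

The secant line through (0.4500, 0.1426) and (0.5500, g(t₁)) crosses zero at t₂ = 0.5336.
So (0.4500, 0.1426), (0.5500, g(t₁)), (0.5336, 0) are collinear:
g(t₁) = 0.1426 · (0.5500 − 0.5336) / (0.4500 − 0.5336) = 0.1426 · (0.016400)/(-0.083600) = -0.027974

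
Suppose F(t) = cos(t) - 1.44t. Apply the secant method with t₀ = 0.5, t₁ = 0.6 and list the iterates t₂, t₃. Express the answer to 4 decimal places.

0.5803, 0.5806

F(0.5) = 0.157583, F(0.6) = -0.038664
t₂ = 0.600000 − (-0.038664)·(0.600000 − 0.500000) / (-0.038664 − 0.157583) = 0.600000 − (-0.003866)/(-0.196247) = 0.580298
F(0.580298) = 0.000670
t₃ = 0.580298 − 0.000670·(0.580298 − 0.600000) / (0.000670 − (-0.038664)) = 0.580298 − (-0.000013)/(0.039334) = 0.580634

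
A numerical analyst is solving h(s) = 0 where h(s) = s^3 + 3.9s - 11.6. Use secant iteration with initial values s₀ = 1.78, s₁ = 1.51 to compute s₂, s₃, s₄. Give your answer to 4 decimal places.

h(1.78) = 0.981752, h(1.51) = -2.268049
s₂ = 1.510000 − (-2.268049)·(1.510000 − 1.780000) / (-2.268049 − 0.981752) = 1.510000 − (0.612373)/(-3.249801) = 1.698434
h(1.698434) = -0.076671
s₃ = 1.698434 − (-0.076671)·(1.698434 − 1.510000) / (-0.076671 − (-2.268049)) = 1.698434 − (-0.014447)/(2.191378) = 1.705027
h(1.705027) = 0.006318
s₄ = 1.705027 − 0.006318·(1.705027 − 1.698434) / (0.006318 − (-0.076671)) = 1.705027 − (0.000042)/(0.082989) = 1.704525

1.6984, 1.7050, 1.7045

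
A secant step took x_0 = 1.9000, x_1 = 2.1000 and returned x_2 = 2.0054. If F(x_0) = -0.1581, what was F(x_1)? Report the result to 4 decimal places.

The secant line through (1.9000, -0.1581) and (2.1000, F(x_1)) crosses zero at x_2 = 2.0054.
So (1.9000, -0.1581), (2.1000, F(x_1)), (2.0054, 0) are collinear:
F(x_1) = -0.1581 · (2.1000 − 2.0054) / (1.9000 − 2.0054) = -0.1581 · (0.094600)/(-0.105400) = 0.141900

0.1419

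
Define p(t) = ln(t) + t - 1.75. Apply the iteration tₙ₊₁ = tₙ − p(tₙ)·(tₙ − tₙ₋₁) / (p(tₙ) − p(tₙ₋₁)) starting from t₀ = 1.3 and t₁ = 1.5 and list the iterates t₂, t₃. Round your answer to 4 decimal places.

1.4094, 1.4079

p(1.3) = -0.187636, p(1.5) = 0.155465
t₂ = 1.500000 − 0.155465·(1.500000 − 1.300000) / (0.155465 − (-0.187636)) = 1.500000 − (0.031093)/(0.343101) = 1.409376
p(1.409376) = 0.002524
t₃ = 1.409376 − 0.002524·(1.409376 − 1.500000) / (0.002524 − 0.155465) = 1.409376 − (-0.000229)/(-0.152941) = 1.407881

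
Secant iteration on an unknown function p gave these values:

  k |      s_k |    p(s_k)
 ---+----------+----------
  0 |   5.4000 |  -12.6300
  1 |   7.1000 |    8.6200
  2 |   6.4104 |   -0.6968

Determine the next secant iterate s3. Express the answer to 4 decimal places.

6.4620

s3 = 6.4104 − (-0.6968)·(6.4104 − 7.1000) / (-0.6968 − 8.6200)
   = 6.4104 − (0.480513)/(-9.316800) = 6.461975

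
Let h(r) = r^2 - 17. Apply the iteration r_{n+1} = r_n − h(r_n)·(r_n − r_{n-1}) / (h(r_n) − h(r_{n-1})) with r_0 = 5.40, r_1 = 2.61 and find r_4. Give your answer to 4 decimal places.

4.1214

h(5.40) = 12.160000, h(2.61) = -10.187900
r_2 = 2.610000 − (-10.187900)·(2.610000 − 5.400000) / (-10.187900 − 12.160000) = 2.610000 − (28.424241)/(-22.347900) = 3.881898
h(3.881898) = -1.930871
r_3 = 3.881898 − (-1.930871)·(3.881898 − 2.610000) / (-1.930871 − (-10.187900)) = 3.881898 − (-2.455870)/(8.257029) = 4.179325
h(4.179325) = 0.466761
r_4 = 4.179325 − 0.466761·(4.179325 − 3.881898) / (0.466761 − (-1.930871)) = 4.179325 − (0.138828)/(2.397632) = 4.121423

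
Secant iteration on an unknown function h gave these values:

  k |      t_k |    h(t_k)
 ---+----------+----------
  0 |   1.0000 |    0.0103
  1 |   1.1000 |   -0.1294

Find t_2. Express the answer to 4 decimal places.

1.0074

t_2 = 1.1000 − (-0.1294)·(1.1000 − 1.0000) / (-0.1294 − 0.0103)
   = 1.1000 − (-0.012940)/(-0.139700) = 1.007373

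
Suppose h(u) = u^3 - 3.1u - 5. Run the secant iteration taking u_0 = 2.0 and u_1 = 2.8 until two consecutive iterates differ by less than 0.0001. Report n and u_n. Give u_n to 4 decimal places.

n = 6, u_n = 2.2971

h(2.0) = -3.200000, h(2.8) = 8.272000
u_2 = 2.800000 − 8.272000·(0.800000)/(11.472000) = 2.223152;  |Δ| = 0.576848
h(2.223152) = -0.904054
u_3 = 2.223152 − (-0.904054)·(-0.576848)/(-9.176054) = 2.279985;  |Δ| = 0.056833
h(2.279985) = -0.215837
u_4 = 2.279985 − (-0.215837)·(0.056833)/(0.688217) = 2.297809;  |Δ| = 0.017824
h(2.297809) = 0.009050
u_5 = 2.297809 − 0.009050·(0.017824)/(0.224886) = 2.297091;  |Δ| = 0.000717
h(2.297091) = -0.000084
u_6 = 2.297091 − (-0.000084)·(-0.000717)/(-0.009134) = 2.297098;  |Δ| = 0.000007
|u_6 − u_5| = 0.000007 < 0.0001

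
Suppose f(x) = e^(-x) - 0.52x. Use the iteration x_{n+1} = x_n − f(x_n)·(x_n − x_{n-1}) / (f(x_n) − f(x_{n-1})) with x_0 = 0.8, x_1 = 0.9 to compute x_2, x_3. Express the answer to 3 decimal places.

0.835, 0.835

f(0.8) = 0.03333, f(0.9) = -0.06143
x_2 = 0.90000 − (-0.06143)·(0.90000 − 0.80000) / (-0.06143 − 0.03333) = 0.90000 − (-0.00614)/(-0.09476) = 0.83517
f(0.83517) = -0.00049
x_3 = 0.83517 − (-0.00049)·(0.83517 − 0.90000) / (-0.00049 − (-0.06143)) = 0.83517 − (0.00003)/(0.06094) = 0.83465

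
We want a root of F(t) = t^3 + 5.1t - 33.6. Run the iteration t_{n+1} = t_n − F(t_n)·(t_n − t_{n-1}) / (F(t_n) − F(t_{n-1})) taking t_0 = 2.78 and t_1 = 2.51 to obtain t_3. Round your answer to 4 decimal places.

F(2.78) = 2.062952, F(2.51) = -4.985749
t_2 = 2.510000 − (-4.985749)·(2.510000 − 2.780000) / (-4.985749 − 2.062952) = 2.510000 − (1.346152)/(-7.048701) = 2.700979
F(2.700979) = -0.120595
t_3 = 2.700979 − (-0.120595)·(2.700979 − 2.510000) / (-0.120595 − (-4.985749)) = 2.700979 − (-0.023031)/(4.865154) = 2.705713

2.7057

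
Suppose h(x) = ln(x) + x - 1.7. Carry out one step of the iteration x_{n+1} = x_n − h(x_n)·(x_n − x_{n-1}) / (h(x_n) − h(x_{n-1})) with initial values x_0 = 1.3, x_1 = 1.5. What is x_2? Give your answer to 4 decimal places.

1.3802

h(1.3) = -0.137636, h(1.5) = 0.205465
x_2 = 1.500000 − 0.205465·(1.500000 − 1.300000) / (0.205465 − (-0.137636)) = 1.500000 − (0.041093)/(0.343101) = 1.380230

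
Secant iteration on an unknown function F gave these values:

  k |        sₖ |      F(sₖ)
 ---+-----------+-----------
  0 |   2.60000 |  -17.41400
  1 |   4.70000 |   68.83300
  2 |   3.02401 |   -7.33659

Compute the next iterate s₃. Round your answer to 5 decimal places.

3.18544

s₃ = 3.02401 − (-7.33659)·(3.02401 − 4.70000) / (-7.33659 − 68.83300)
   = 3.02401 − (12.2960515)/(-76.1695900) = 3.1854399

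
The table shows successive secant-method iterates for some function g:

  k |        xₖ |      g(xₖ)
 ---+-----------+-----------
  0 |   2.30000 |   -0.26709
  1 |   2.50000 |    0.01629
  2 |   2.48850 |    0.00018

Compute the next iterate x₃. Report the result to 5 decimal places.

2.48837

x₃ = 2.48850 − 0.00018·(2.48850 − 2.50000) / (0.00018 − 0.01629)
   = 2.48850 − (-0.0000021)/(-0.0161100) = 2.4883715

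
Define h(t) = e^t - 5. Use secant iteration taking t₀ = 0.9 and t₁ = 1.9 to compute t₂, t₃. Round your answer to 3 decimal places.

1.501, 1.594

h(0.9) = -2.54040, h(1.9) = 1.68589
t₂ = 1.90000 − 1.68589·(1.90000 − 0.90000) / (1.68589 − (-2.54040)) = 1.90000 − (1.68589)/(4.22629) = 1.50109
h(1.50109) = -0.51341
t₃ = 1.50109 − (-0.51341)·(1.50109 − 1.90000) / (-0.51341 − 1.68589) = 1.50109 − (0.20480)/(-2.19930) = 1.59421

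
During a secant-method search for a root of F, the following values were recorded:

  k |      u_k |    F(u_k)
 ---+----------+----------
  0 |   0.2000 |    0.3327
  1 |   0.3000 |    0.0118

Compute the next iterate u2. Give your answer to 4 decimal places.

u2 = 0.3000 − 0.0118·(0.3000 − 0.2000) / (0.0118 − 0.3327)
   = 0.3000 − (0.001180)/(-0.320900) = 0.303677

0.3037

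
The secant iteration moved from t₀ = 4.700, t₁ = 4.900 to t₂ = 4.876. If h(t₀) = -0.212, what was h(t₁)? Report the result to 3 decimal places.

The secant line through (4.700, -0.212) and (4.900, h(t₁)) crosses zero at t₂ = 4.876.
So (4.700, -0.212), (4.900, h(t₁)), (4.876, 0) are collinear:
h(t₁) = -0.212 · (4.900 − 4.876) / (4.700 − 4.876) = -0.212 · (0.02400)/(-0.17600) = 0.02891

0.029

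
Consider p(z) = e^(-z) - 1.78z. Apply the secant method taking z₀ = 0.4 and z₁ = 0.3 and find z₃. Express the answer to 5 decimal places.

p(0.4) = -0.0416800, p(0.3) = 0.2068182
z₂ = 0.3000000 − 0.2068182·(0.3000000 − 0.4000000) / (0.2068182 − (-0.0416800)) = 0.3000000 − (-0.0206818)/(0.2484982) = 0.3832273
p(0.3832273) = -0.0004866
z₃ = 0.3832273 − (-0.0004866)·(0.3832273 − 0.3000000) / (-0.0004866 − 0.2068182) = 0.3832273 − (-0.0000405)/(-0.2073048) = 0.3830319

0.38303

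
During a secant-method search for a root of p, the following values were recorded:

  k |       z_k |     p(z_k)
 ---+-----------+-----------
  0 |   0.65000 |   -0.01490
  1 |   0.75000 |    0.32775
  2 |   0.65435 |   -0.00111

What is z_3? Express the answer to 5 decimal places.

z_3 = 0.65435 − (-0.00111)·(0.65435 − 0.75000) / (-0.00111 − 0.32775)
   = 0.65435 − (0.0001062)/(-0.3288600) = 0.6546728

0.65467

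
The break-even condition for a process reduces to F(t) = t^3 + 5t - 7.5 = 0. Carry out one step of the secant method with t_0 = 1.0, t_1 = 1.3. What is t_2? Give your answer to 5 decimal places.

1.16685

F(1.0) = -1.5000000, F(1.3) = 1.1970000
t_2 = 1.3000000 − 1.1970000·(1.3000000 − 1.0000000) / (1.1970000 − (-1.5000000)) = 1.3000000 − (0.3591000)/(2.6970000) = 1.1668521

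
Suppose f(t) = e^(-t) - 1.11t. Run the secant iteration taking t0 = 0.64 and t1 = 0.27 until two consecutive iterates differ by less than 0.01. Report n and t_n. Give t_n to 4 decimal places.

f(0.64) = -0.183108, f(0.27) = 0.463679
t2 = 0.270000 − 0.463679·(-0.370000)/(0.646787) = 0.535252;  |Δ| = 0.265252
f(0.535252) = -0.008608
t3 = 0.535252 − (-0.008608)·(0.265252)/(-0.472287) = 0.530417;  |Δ| = 0.004834
|t3 − t2| = 0.004834 < 0.01

n = 3, t_n = 0.5304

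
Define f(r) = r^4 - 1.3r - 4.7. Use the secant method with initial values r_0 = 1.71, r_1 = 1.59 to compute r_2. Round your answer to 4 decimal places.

f(1.71) = 1.627361, f(1.59) = -0.375710
r_2 = 1.590000 − (-0.375710)·(1.590000 − 1.710000) / (-0.375710 − 1.627361) = 1.590000 − (0.045085)/(-2.003071) = 1.612508

1.6125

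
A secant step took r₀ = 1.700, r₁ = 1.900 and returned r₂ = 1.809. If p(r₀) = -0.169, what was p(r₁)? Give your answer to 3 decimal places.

The secant line through (1.700, -0.169) and (1.900, p(r₁)) crosses zero at r₂ = 1.809.
So (1.700, -0.169), (1.900, p(r₁)), (1.809, 0) are collinear:
p(r₁) = -0.169 · (1.900 − 1.809) / (1.700 − 1.809) = -0.169 · (0.09100)/(-0.10900) = 0.14109

0.141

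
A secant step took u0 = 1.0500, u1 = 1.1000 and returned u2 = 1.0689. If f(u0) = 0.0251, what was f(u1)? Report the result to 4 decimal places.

The secant line through (1.0500, 0.0251) and (1.1000, f(u1)) crosses zero at u2 = 1.0689.
So (1.0500, 0.0251), (1.1000, f(u1)), (1.0689, 0) are collinear:
f(u1) = 0.0251 · (1.1000 − 1.0689) / (1.0500 − 1.0689) = 0.0251 · (0.031100)/(-0.018900) = -0.041302

-0.0413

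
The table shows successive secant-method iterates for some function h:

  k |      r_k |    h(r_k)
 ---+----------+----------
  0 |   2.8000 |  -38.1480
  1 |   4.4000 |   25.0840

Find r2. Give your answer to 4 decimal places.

3.7653

r2 = 4.4000 − 25.0840·(4.4000 − 2.8000) / (25.0840 − (-38.1480))
   = 4.4000 − (40.134400)/(63.232000) = 3.765283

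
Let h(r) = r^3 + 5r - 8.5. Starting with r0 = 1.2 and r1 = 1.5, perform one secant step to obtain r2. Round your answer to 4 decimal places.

1.2736

h(1.2) = -0.772000, h(1.5) = 2.375000
r2 = 1.500000 − 2.375000·(1.500000 − 1.200000) / (2.375000 − (-0.772000)) = 1.500000 − (0.712500)/(3.147000) = 1.273594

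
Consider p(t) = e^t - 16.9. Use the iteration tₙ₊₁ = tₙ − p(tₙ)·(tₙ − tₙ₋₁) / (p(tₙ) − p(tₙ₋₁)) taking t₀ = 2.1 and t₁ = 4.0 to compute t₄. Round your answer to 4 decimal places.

2.8643

p(2.1) = -8.733830, p(4.0) = 37.698150
t₂ = 4.000000 − 37.698150·(4.000000 − 2.100000) / (37.698150 − (-8.733830)) = 4.000000 − (71.626485)/(46.431980) = 2.457389
p(2.457389) = -5.225710
t₃ = 2.457389 − (-5.225710)·(2.457389 − 4.000000) / (-5.225710 − 37.698150) = 2.457389 − (8.061238)/(-42.923860) = 2.645192
p(2.645192) = -2.813848
t₄ = 2.645192 − (-2.813848)·(2.645192 − 2.457389) / (-2.813848 − (-5.225710)) = 2.645192 − (-0.528450)/(2.411862) = 2.864297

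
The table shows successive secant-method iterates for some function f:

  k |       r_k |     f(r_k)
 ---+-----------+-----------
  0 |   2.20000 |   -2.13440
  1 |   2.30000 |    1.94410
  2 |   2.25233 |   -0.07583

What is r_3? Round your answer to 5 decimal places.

2.25412

r_3 = 2.25233 − (-0.07583)·(2.25233 − 2.30000) / (-0.07583 − 1.94410)
   = 2.25233 − (0.0036148)/(-2.0199300) = 2.2541196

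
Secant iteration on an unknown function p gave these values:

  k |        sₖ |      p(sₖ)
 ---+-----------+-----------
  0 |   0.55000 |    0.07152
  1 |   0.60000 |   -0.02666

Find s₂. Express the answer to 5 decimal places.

s₂ = 0.60000 − (-0.02666)·(0.60000 − 0.55000) / (-0.02666 − 0.07152)
   = 0.60000 − (-0.0013330)/(-0.0981800) = 0.5864229

0.58642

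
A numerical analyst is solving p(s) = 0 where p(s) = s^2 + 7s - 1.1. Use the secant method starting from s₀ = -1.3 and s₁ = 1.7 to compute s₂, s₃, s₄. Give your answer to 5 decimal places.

-0.15000, 0.09883, 0.15617

p(-1.3) = -8.5100000, p(1.7) = 13.6900000
s₂ = 1.7000000 − 13.6900000·(1.7000000 − (-1.3000000)) / (13.6900000 − (-8.5100000)) = 1.7000000 − (41.0700000)/(22.2000000) = -0.1500000
p(-0.1500000) = -2.1275000
s₃ = -0.1500000 − (-2.1275000)·(-0.1500000 − 1.7000000) / (-2.1275000 − 13.6900000) = -0.1500000 − (3.9358750)/(-15.8175000) = 0.0988304
p(0.0988304) = -0.3984197
s₄ = 0.0988304 − (-0.3984197)·(0.0988304 − (-0.1500000)) / (-0.3984197 − (-2.1275000)) = 0.0988304 − (-0.0991389)/(1.7290803) = 0.1561666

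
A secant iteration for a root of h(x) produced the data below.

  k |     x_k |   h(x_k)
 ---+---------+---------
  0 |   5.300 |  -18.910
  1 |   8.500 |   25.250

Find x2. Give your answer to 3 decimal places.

x2 = 8.500 − 25.250·(8.500 − 5.300) / (25.250 − (-18.910))
   = 8.500 − (80.80000)/(44.16000) = 6.67029

6.670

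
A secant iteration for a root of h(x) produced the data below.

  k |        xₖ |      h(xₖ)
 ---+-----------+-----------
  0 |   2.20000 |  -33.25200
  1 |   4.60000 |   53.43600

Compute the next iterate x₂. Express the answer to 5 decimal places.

3.12060

x₂ = 4.60000 − 53.43600·(4.60000 − 2.20000) / (53.43600 − (-33.25200))
   = 4.60000 − (128.2464000)/(86.6880000) = 3.1205980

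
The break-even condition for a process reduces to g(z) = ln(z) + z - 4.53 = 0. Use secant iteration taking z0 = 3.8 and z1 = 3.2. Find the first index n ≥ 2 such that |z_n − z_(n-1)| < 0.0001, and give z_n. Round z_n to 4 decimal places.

n = 4, z_n = 3.3277

g(3.8) = 0.605001, g(3.2) = -0.166849
z2 = 3.200000 − (-0.166849)·(-0.600000)/(-0.771850) = 3.329701;  |Δ| = 0.129701
g(3.329701) = 0.002583
z3 = 3.329701 − 0.002583·(0.129701)/(0.169432) = 3.327723;  |Δ| = 0.001977
g(3.327723) = 0.000012
z4 = 3.327723 − 0.000012·(-0.001977)/(-0.002571) = 3.327714;  |Δ| = 0.000009
|z4 − z3| = 0.000009 < 0.0001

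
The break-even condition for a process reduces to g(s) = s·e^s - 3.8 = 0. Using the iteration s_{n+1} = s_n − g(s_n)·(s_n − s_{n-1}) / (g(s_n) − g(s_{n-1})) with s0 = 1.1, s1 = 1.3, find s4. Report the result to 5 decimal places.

1.17432

g(1.1) = -0.4954174, g(1.3) = 0.9700857
s2 = 1.3000000 − 0.9700857·(1.3000000 − 1.1000000) / (0.9700857 − (-0.4954174)) = 1.3000000 − (0.1940171)/(1.4655030) = 1.1676106
g(1.1676106) = -0.0469458
s3 = 1.1676106 − (-0.0469458)·(1.1676106 − 1.3000000) / (-0.0469458 − 0.9700857) = 1.1676106 − (0.0062151)/(-1.0170315) = 1.1737216
g(1.1737216) = -0.0041773
s4 = 1.1737216 − (-0.0041773)·(1.1737216 − 1.1676106) / (-0.0041773 − (-0.0469458)) = 1.1737216 − (-0.0000255)/(0.0427685) = 1.1743185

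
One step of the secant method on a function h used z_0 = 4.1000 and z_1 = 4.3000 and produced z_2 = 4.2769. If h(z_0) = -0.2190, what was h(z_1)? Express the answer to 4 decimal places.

The secant line through (4.1000, -0.2190) and (4.3000, h(z_1)) crosses zero at z_2 = 4.2769.
So (4.1000, -0.2190), (4.3000, h(z_1)), (4.2769, 0) are collinear:
h(z_1) = -0.2190 · (4.3000 − 4.2769) / (4.1000 − 4.2769) = -0.2190 · (0.023100)/(-0.176900) = 0.028598

0.0286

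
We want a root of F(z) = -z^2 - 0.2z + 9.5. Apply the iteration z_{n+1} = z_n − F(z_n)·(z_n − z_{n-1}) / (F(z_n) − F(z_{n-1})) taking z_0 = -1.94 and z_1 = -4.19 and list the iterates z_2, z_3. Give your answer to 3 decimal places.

F(-1.94) = 6.12440, F(-4.19) = -7.21810
z_2 = -4.19000 − (-7.21810)·(-4.19000 − (-1.94000)) / (-7.21810 − 6.12440) = -4.19000 − (16.24073)/(-13.34250) = -2.97278
F(-2.97278) = 1.25712
z_3 = -2.97278 − 1.25712·(-2.97278 − (-4.19000)) / (1.25712 − (-7.21810)) = -2.97278 − (1.53019)/(8.47522) = -3.15333

-2.973, -3.153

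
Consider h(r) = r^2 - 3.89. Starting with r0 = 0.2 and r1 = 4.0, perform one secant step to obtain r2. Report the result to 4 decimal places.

h(0.2) = -3.850000, h(4.0) = 12.110000
r2 = 4.000000 − 12.110000·(4.000000 − 0.200000) / (12.110000 − (-3.850000)) = 4.000000 − (46.018000)/(15.960000) = 1.116667

1.1167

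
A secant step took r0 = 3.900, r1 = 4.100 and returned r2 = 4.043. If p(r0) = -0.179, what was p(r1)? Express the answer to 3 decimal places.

The secant line through (3.900, -0.179) and (4.100, p(r1)) crosses zero at r2 = 4.043.
So (3.900, -0.179), (4.100, p(r1)), (4.043, 0) are collinear:
p(r1) = -0.179 · (4.100 − 4.043) / (3.900 − 4.043) = -0.179 · (0.05700)/(-0.14300) = 0.07135

0.071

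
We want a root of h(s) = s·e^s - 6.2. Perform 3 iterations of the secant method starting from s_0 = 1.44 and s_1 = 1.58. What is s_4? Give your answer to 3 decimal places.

1.452

h(1.44) = -0.12220, h(1.58) = 1.47083
s_2 = 1.58000 − 1.47083·(1.58000 − 1.44000) / (1.47083 − (-0.12220)) = 1.58000 − (0.20592)/(1.59303) = 1.45074
h(1.45074) = -0.01076
s_3 = 1.45074 − (-0.01076)·(1.45074 − 1.58000) / (-0.01076 − 1.47083) = 1.45074 − (0.00139)/(-1.48159) = 1.45168
h(1.45168) = -0.00094
s_4 = 1.45168 − (-0.00094)·(1.45168 − 1.45074) / (-0.00094 − (-0.01076)) = 1.45168 − (0.00000)/(0.00982) = 1.45177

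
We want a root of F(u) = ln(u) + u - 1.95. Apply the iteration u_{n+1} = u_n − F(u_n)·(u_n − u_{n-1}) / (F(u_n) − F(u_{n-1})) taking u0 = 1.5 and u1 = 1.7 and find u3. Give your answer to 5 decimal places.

1.52680

F(1.5) = -0.0445349, F(1.7) = 0.2806283
u2 = 1.7000000 − 0.2806283·(1.7000000 − 1.5000000) / (0.2806283 − (-0.0445349)) = 1.7000000 − (0.0561257)/(0.3251631) = 1.5273923
F(1.5273923) = 0.0009543
u3 = 1.5273923 − 0.0009543·(1.5273923 − 1.7000000) / (0.0009543 − 0.2806283) = 1.5273923 − (-0.0001647)/(-0.2796740) = 1.5268034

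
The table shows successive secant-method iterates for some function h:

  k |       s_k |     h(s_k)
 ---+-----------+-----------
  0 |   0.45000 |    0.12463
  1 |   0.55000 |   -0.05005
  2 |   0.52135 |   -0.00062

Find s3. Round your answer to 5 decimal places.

s3 = 0.52135 − (-0.00062)·(0.52135 − 0.55000) / (-0.00062 − (-0.05005))
   = 0.52135 − (0.0000178)/(0.0494300) = 0.5209906

0.52099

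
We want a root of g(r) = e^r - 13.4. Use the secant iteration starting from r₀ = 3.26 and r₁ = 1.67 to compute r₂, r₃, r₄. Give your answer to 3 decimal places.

g(3.26) = 12.64954, g(1.67) = -8.08783
r₂ = 1.67000 − (-8.08783)·(1.67000 − 3.26000) / (-8.08783 − 12.64954) = 1.67000 − (12.85965)/(-20.73737) = 2.29012
g(2.29012) = -3.52388
r₃ = 2.29012 − (-3.52388)·(2.29012 − 1.67000) / (-3.52388 − (-8.08783)) = 2.29012 − (-2.18523)/(4.56395) = 2.76892
g(2.76892) = 2.54143
r₄ = 2.76892 − 2.54143·(2.76892 − 2.29012) / (2.54143 − (-3.52388)) = 2.76892 − (1.21684)/(6.06531) = 2.56830

2.290, 2.769, 2.568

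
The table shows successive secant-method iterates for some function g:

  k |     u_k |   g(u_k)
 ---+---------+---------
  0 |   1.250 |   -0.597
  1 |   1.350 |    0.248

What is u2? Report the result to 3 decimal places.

u2 = 1.350 − 0.248·(1.350 − 1.250) / (0.248 − (-0.597))
   = 1.350 − (0.02480)/(0.84500) = 1.32065

1.321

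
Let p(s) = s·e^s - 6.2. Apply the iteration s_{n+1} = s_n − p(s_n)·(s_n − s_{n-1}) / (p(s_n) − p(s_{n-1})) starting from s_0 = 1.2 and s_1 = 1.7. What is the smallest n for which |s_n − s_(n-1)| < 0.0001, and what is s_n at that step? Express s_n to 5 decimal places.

p(1.2) = -2.2158597, p(1.7) = 3.1057106
s_2 = 1.7000000 − 3.1057106·(0.5000000)/(5.3215703) = 1.4081960;  |Δ| = 0.2918040
p(1.4081960) = -0.4424875
s_3 = 1.4081960 − (-0.4424875)·(-0.2918040)/(-3.5481981) = 1.4445862;  |Δ| = 0.0363902
p(1.4445862) = -0.0748137
s_4 = 1.4445862 − (-0.0748137)·(0.0363902)/(0.3676738) = 1.4519909;  |Δ| = 0.0074046
p(1.4519909) = 0.0023390
s_5 = 1.4519909 − 0.0023390·(0.0074046)/(0.0771527) = 1.4517664;  |Δ| = 0.0002245
p(1.4517664) = -0.0000118
s_6 = 1.4517664 − (-0.0000118)·(-0.0002245)/(-0.0023508) = 1.4517675;  |Δ| = 0.0000011
|s_6 − s_5| = 0.0000011 < 0.0001

n = 6, s_n = 1.45177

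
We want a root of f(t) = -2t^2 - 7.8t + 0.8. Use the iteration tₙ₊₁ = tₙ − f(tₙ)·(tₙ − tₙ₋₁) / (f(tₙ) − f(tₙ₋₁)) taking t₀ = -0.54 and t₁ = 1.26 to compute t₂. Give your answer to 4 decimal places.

-0.0607

f(-0.54) = 4.428800, f(1.26) = -12.203200
t₂ = 1.260000 − (-12.203200)·(1.260000 − (-0.540000)) / (-12.203200 − 4.428800) = 1.260000 − (-21.965760)/(-16.632000) = -0.060693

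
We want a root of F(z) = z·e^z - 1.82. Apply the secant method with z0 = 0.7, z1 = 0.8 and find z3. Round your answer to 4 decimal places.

F(0.7) = -0.410373, F(0.8) = -0.039567
z2 = 0.800000 − (-0.039567)·(0.800000 − 0.700000) / (-0.039567 − (-0.410373)) = 0.800000 − (-0.003957)/(0.370806) = 0.810671
F(0.810671) = 0.003535
z3 = 0.810671 − 0.003535·(0.810671 − 0.800000) / (0.003535 − (-0.039567)) = 0.810671 − (0.000038)/(0.043103) = 0.809795

0.8098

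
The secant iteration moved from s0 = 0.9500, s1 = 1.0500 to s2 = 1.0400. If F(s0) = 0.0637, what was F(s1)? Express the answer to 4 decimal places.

-0.0071

The secant line through (0.9500, 0.0637) and (1.0500, F(s1)) crosses zero at s2 = 1.0400.
So (0.9500, 0.0637), (1.0500, F(s1)), (1.0400, 0) are collinear:
F(s1) = 0.0637 · (1.0500 − 1.0400) / (0.9500 − 1.0400) = 0.0637 · (0.010000)/(-0.090000) = -0.007078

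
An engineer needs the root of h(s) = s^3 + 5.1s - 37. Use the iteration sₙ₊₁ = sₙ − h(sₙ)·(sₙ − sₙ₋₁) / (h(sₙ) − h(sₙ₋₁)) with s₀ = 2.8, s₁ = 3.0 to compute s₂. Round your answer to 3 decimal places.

2.825

h(2.8) = -0.76800, h(3.0) = 5.30000
s₂ = 3.00000 − 5.30000·(3.00000 − 2.80000) / (5.30000 − (-0.76800)) = 3.00000 − (1.06000)/(6.06800) = 2.82531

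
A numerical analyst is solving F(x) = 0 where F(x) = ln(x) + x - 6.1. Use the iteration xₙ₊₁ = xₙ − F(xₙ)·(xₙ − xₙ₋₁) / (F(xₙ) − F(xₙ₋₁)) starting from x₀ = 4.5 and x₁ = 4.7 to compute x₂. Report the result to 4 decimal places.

4.5788

F(4.5) = -0.095923, F(4.7) = 0.147563
x₂ = 4.700000 − 0.147563·(4.700000 − 4.500000) / (0.147563 − (-0.095923)) = 4.700000 − (0.029513)/(0.243485) = 4.578791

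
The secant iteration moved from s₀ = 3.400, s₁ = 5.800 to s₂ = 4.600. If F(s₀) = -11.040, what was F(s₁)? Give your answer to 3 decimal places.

11.040

The secant line through (3.400, -11.040) and (5.800, F(s₁)) crosses zero at s₂ = 4.600.
So (3.400, -11.040), (5.800, F(s₁)), (4.600, 0) are collinear:
F(s₁) = -11.040 · (5.800 − 4.600) / (3.400 − 4.600) = -11.040 · (1.20000)/(-1.20000) = 11.04000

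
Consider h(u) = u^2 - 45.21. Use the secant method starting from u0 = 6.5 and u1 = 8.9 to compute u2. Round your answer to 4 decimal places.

h(6.5) = -2.960000, h(8.9) = 34.000000
u2 = 8.900000 − 34.000000·(8.900000 − 6.500000) / (34.000000 − (-2.960000)) = 8.900000 − (81.600000)/(36.960000) = 6.692208

6.6922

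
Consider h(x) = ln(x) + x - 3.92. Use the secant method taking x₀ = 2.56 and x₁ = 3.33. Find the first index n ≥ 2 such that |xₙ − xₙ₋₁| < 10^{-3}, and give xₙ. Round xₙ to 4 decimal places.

h(2.56) = -0.419993, h(3.33) = 0.612972
x₂ = 3.330000 − 0.612972·(0.770000)/(1.032965) = 2.873074;  |Δ| = 0.456926
h(2.873074) = 0.008456
x₃ = 2.873074 − 0.008456·(-0.456926)/(-0.604516) = 2.866682;  |Δ| = 0.006392
h(2.866682) = -0.000163
x₄ = 2.866682 − (-0.000163)·(-0.006392)/(-0.008619) = 2.866803;  |Δ| = 0.000121
|x₄ − x₃| = 0.000121 < 10^{-3}

n = 4, xₙ = 2.8668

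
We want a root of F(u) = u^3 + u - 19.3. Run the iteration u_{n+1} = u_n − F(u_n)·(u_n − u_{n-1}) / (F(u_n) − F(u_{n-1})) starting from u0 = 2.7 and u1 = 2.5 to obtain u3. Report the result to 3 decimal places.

2.558

F(2.7) = 3.08300, F(2.5) = -1.17500
u2 = 2.50000 − (-1.17500)·(2.50000 − 2.70000) / (-1.17500 − 3.08300) = 2.50000 − (0.23500)/(-4.25800) = 2.55519
F(2.55519) = -0.06198
u3 = 2.55519 − (-0.06198)·(2.55519 − 2.50000) / (-0.06198 − (-1.17500)) = 2.55519 − (-0.00342)/(1.11302) = 2.55826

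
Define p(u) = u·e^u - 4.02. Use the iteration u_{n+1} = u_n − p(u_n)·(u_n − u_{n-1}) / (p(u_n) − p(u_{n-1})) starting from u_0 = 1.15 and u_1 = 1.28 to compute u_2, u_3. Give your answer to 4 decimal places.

p(1.15) = -0.388078, p(1.28) = 0.583699
u_2 = 1.280000 − 0.583699·(1.280000 − 1.150000) / (0.583699 − (-0.388078)) = 1.280000 − (0.075881)/(0.971777) = 1.201915
p(1.201915) = -0.021850
u_3 = 1.201915 − (-0.021850)·(1.201915 − 1.280000) / (-0.021850 − 0.583699) = 1.201915 − (0.001706)/(-0.605549) = 1.204733

1.2019, 1.2047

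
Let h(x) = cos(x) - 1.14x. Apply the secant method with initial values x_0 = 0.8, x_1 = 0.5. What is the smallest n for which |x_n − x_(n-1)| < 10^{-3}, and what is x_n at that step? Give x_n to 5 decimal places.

n = 4, x_n = 0.68134

h(0.8) = -0.2152933, h(0.5) = 0.3075826
x_2 = 0.5000000 − 0.3075826·(-0.3000000)/(0.5228759) = 0.6764755;  |Δ| = 0.1764755
h(0.6764755) = 0.0086020
x_3 = 0.6764755 − 0.0086020·(0.1764755)/(-0.2989805) = 0.6815529;  |Δ| = 0.0050774
h(0.6815529) = -0.0003750
x_4 = 0.6815529 − (-0.0003750)·(0.0050774)/(-0.0089770) = 0.6813408;  |Δ| = 0.0002121
|x_4 − x_3| = 0.0002121 < 10^{-3}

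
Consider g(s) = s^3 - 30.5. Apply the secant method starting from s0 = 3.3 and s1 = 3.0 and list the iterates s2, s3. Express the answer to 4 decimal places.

3.1175, 3.1247

g(3.3) = 5.437000, g(3.0) = -3.500000
s2 = 3.000000 − (-3.500000)·(3.000000 − 3.300000) / (-3.500000 − 5.437000) = 3.000000 − (1.050000)/(-8.937000) = 3.117489
g(3.117489) = -0.201940
s3 = 3.117489 − (-0.201940)·(3.117489 − 3.000000) / (-0.201940 − (-3.500000)) = 3.117489 − (-0.023726)/(3.298060) = 3.124683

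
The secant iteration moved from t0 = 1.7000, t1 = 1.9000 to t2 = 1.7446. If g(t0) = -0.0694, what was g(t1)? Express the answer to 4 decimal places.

The secant line through (1.7000, -0.0694) and (1.9000, g(t1)) crosses zero at t2 = 1.7446.
So (1.7000, -0.0694), (1.9000, g(t1)), (1.7446, 0) are collinear:
g(t1) = -0.0694 · (1.9000 − 1.7446) / (1.7000 − 1.7446) = -0.0694 · (0.155400)/(-0.044600) = 0.241811

0.2418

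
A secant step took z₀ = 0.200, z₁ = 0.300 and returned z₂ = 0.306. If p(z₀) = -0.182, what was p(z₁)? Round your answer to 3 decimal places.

-0.010

The secant line through (0.200, -0.182) and (0.300, p(z₁)) crosses zero at z₂ = 0.306.
So (0.200, -0.182), (0.300, p(z₁)), (0.306, 0) are collinear:
p(z₁) = -0.182 · (0.300 − 0.306) / (0.200 − 0.306) = -0.182 · (-0.00600)/(-0.10600) = -0.01030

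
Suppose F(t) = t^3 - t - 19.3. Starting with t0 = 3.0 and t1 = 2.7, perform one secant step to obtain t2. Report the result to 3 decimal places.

F(3.0) = 4.70000, F(2.7) = -2.31700
t2 = 2.70000 − (-2.31700)·(2.70000 − 3.00000) / (-2.31700 − 4.70000) = 2.70000 − (0.69510)/(-7.01700) = 2.79906

2.799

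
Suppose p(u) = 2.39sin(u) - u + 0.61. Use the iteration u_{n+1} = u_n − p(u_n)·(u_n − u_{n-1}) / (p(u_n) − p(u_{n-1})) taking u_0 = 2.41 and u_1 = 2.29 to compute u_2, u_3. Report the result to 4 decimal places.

p(2.41) = -0.203347, p(2.29) = 0.118070
u_2 = 2.290000 − 0.118070·(2.290000 − 2.410000) / (0.118070 − (-0.203347)) = 2.290000 − (-0.014168)/(0.321417) = 2.334081
p(2.334081) = 0.002859
u_3 = 2.334081 − 0.002859·(2.334081 − 2.290000) / (0.002859 − 0.118070) = 2.334081 − (0.000126)/(-0.115211) = 2.335175

2.3341, 2.3352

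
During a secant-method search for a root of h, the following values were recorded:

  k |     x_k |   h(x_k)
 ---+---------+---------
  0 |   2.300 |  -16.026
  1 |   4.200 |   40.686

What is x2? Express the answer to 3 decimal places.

2.837

x2 = 4.200 − 40.686·(4.200 − 2.300) / (40.686 − (-16.026))
   = 4.200 − (77.30340)/(56.71200) = 2.83691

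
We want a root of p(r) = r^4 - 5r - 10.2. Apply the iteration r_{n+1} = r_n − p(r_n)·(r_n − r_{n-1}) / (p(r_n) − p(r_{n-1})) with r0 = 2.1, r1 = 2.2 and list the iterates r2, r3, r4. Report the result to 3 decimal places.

p(2.1) = -1.25190, p(2.2) = 2.22560
r2 = 2.20000 − 2.22560·(2.20000 − 2.10000) / (2.22560 − (-1.25190)) = 2.20000 − (0.22256)/(3.47750) = 2.13600
p(2.13600) = -0.06363
r3 = 2.13600 − (-0.06363)·(2.13600 − 2.20000) / (-0.06363 − 2.22560) = 2.13600 − (0.00407)/(-2.28923) = 2.13778
p(2.13778) = -0.00309
r4 = 2.13778 − (-0.00309)·(2.13778 − 2.13600) / (-0.00309 − (-0.06363)) = 2.13778 − (-0.00001)/(0.06054) = 2.13787

2.136, 2.138, 2.138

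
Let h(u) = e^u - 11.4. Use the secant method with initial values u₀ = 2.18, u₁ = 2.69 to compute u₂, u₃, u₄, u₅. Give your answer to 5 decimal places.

2.40129, 2.42963, 2.43368, 2.43361

h(2.18) = -2.5536937, h(2.69) = 3.3316759
u₂ = 2.6900000 − 3.3316759·(2.6900000 − 2.1800000) / (3.3316759 − (-2.5536937)) = 2.6900000 − (1.6991547)/(5.8853697) = 2.4012918
h(2.4012918) = -0.3625751
u₃ = 2.4012918 − (-0.3625751)·(2.4012918 − 2.6900000) / (-0.3625751 − 3.3316759) = 2.4012918 − (0.1046784)/(-3.6942510) = 2.4296273
h(2.4296273) = -0.0453511
u₄ = 2.4296273 − (-0.0453511)·(2.4296273 − 2.4012918) / (-0.0453511 − (-0.3625751)) = 2.4296273 − (-0.0012850)/(0.3172240) = 2.4336782
h(2.4336782) = 0.0007388
u₅ = 2.4336782 − 0.0007388·(2.4336782 − 2.4296273) / (0.0007388 − (-0.0453511)) = 2.4336782 − (0.0000030)/(0.0460900) = 2.4336132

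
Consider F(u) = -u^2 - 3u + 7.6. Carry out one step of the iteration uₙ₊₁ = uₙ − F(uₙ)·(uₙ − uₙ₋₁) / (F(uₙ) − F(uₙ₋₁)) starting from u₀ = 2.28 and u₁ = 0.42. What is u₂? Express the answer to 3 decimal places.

F(2.28) = -4.43840, F(0.42) = 6.16360
u₂ = 0.42000 − 6.16360·(0.42000 − 2.28000) / (6.16360 − (-4.43840)) = 0.42000 − (-11.46430)/(10.60200) = 1.50133

1.501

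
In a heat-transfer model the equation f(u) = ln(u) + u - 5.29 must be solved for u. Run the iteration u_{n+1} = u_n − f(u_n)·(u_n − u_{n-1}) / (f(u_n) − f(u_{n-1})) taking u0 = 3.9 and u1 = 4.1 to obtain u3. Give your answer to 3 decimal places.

f(3.9) = -0.02902, f(4.1) = 0.22099
u2 = 4.10000 − 0.22099·(4.10000 − 3.90000) / (0.22099 − (-0.02902)) = 4.10000 − (0.04420)/(0.25001) = 3.92322
f(3.92322) = 0.00013
u3 = 3.92322 − 0.00013·(3.92322 − 4.10000) / (0.00013 − 0.22099) = 3.92322 − (-0.00002)/(-0.22086) = 3.92311

3.923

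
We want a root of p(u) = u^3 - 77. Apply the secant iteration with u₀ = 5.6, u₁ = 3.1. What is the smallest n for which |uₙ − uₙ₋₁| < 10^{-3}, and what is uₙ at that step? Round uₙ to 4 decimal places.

n = 6, uₙ = 4.2543

p(5.6) = 98.616000, p(3.1) = -47.209000
u₂ = 3.100000 − (-47.209000)·(-2.500000)/(-145.825000) = 3.909343;  |Δ| = 0.809343
p(3.909343) = -17.253639
u₃ = 3.909343 − (-17.253639)·(0.809343)/(29.955361) = 4.375508;  |Δ| = 0.466164
p(4.375508) = 6.769388
u₄ = 4.375508 − 6.769388·(0.466164)/(24.023027) = 4.244148;  |Δ| = 0.131359
p(4.244148) = -0.551022
u₅ = 4.244148 − (-0.551022)·(-0.131359)/(-7.320410) = 4.254036;  |Δ| = 0.009888
p(4.254036) = -0.015462
u₆ = 4.254036 − (-0.015462)·(0.009888)/(0.535560) = 4.254322;  |Δ| = 0.000285
|u₆ − u₅| = 0.000285 < 10^{-3}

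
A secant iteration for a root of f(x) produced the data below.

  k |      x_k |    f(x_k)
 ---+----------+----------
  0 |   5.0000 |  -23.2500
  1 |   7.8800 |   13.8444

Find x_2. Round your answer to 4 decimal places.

x_2 = 7.8800 − 13.8444·(7.8800 − 5.0000) / (13.8444 − (-23.2500))
   = 7.8800 − (39.871872)/(37.094400) = 6.805124

6.8051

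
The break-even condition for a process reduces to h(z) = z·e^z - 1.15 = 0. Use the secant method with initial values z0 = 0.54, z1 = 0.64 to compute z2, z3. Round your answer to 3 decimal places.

0.618, 0.619

h(0.54) = -0.22336, h(0.64) = 0.06375
z2 = 0.64000 − 0.06375·(0.64000 − 0.54000) / (0.06375 − (-0.22336)) = 0.64000 − (0.00637)/(0.28710) = 0.61780
h(0.61780) = -0.00409
z3 = 0.61780 − (-0.00409)·(0.61780 − 0.64000) / (-0.00409 − 0.06375) = 0.61780 − (0.00009)/(-0.06784) = 0.61913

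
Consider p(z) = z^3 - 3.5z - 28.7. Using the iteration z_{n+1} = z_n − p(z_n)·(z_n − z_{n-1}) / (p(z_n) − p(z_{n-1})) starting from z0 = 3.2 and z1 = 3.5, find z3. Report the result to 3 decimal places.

3.441

p(3.2) = -7.13200, p(3.5) = 1.92500
z2 = 3.50000 − 1.92500·(3.50000 − 3.20000) / (1.92500 − (-7.13200)) = 3.50000 − (0.57750)/(9.05700) = 3.43624
p(3.43624) = -0.15268
z3 = 3.43624 − (-0.15268)·(3.43624 − 3.50000) / (-0.15268 − 1.92500) = 3.43624 − (0.00974)/(-2.07768) = 3.44092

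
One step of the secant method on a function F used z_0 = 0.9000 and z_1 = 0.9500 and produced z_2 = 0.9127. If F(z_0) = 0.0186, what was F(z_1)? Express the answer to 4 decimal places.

The secant line through (0.9000, 0.0186) and (0.9500, F(z_1)) crosses zero at z_2 = 0.9127.
So (0.9000, 0.0186), (0.9500, F(z_1)), (0.9127, 0) are collinear:
F(z_1) = 0.0186 · (0.9500 − 0.9127) / (0.9000 − 0.9127) = 0.0186 · (0.037300)/(-0.012700) = -0.054628

-0.0546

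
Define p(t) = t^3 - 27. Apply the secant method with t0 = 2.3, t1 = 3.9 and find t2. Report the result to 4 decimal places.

2.8033

p(2.3) = -14.833000, p(3.9) = 32.319000
t2 = 3.900000 − 32.319000·(3.900000 − 2.300000) / (32.319000 − (-14.833000)) = 3.900000 − (51.710400)/(47.152000) = 2.803325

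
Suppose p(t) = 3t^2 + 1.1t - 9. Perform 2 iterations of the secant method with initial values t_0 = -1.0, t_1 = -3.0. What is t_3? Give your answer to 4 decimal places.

-1.8564

p(-1.0) = -7.100000, p(-3.0) = 14.700000
t_2 = -3.000000 − 14.700000·(-3.000000 − (-1.000000)) / (14.700000 − (-7.100000)) = -3.000000 − (-29.400000)/(21.800000) = -1.651376
p(-1.651376) = -2.635384
t_3 = -1.651376 − (-2.635384)·(-1.651376 − (-3.000000)) / (-2.635384 − 14.700000) = -1.651376 − (-3.554142)/(-17.335384) = -1.856399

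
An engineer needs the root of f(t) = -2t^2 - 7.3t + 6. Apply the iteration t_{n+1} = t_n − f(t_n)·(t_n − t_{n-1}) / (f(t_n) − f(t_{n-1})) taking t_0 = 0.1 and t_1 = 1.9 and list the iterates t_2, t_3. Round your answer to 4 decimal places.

0.5646, 0.6661

f(0.1) = 5.250000, f(1.9) = -15.090000
t_2 = 1.900000 − (-15.090000)·(1.900000 − 0.100000) / (-15.090000 − 5.250000) = 1.900000 − (-27.162000)/(-20.340000) = 0.564602
f(0.564602) = 1.240857
t_3 = 0.564602 − 1.240857·(0.564602 − 1.900000) / (1.240857 − (-15.090000)) = 0.564602 − (-1.657038)/(16.330857) = 0.666068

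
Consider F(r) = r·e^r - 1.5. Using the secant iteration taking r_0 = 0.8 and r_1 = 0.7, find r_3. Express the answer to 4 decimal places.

0.7259

F(0.8) = 0.280433, F(0.7) = -0.090373
r_2 = 0.700000 − (-0.090373)·(0.700000 − 0.800000) / (-0.090373 − 0.280433) = 0.700000 − (0.009037)/(-0.370806) = 0.724372
F(0.724372) = -0.005305
r_3 = 0.724372 − (-0.005305)·(0.724372 − 0.700000) / (-0.005305 − (-0.090373)) = 0.724372 − (-0.000129)/(0.085068) = 0.725892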